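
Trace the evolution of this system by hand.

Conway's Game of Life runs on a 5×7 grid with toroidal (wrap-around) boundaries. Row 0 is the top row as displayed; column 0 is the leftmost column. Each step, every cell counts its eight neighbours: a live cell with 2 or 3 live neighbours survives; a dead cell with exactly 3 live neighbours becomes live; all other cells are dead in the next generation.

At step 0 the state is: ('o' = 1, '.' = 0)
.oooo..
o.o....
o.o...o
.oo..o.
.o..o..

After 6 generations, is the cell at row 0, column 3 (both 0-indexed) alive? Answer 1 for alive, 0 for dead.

t=0: .oooo..
o.o....
o.o...o
.oo..o.
.o..o..
t=1: o...o..
o.....o
o.oo..o
..oo.oo
o...oo.
t=2: oo..o..
...o.o.
..ooo..
..o....
oo.....
t=3: ooo.o.o
.o...o.
..o.o..
..o....
o.o....
t=4: ..oo.oo
....ooo
.ooo...
..o....
o.o...o
t=5: .ooo...
oo....o
.ooooo.
o......
o.o..oo
t=6: ...o.o.
.....oo
..oooo.
o......
o.oo..o

1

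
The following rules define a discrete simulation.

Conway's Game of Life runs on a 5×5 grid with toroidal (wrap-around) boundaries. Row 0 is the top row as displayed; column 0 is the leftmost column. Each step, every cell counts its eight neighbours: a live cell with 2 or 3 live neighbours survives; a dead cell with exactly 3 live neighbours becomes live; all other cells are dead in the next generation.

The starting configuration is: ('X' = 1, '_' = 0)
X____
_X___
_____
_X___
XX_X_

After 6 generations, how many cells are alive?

2

gen 0: X____
_X___
_____
_X___
XX_X_
gen 1: X_X_X
_____
_____
XXX__
XXX_X
gen 2: __X_X
_____
_X___
__XXX
_____
gen 3: _____
_____
__XX_
__XX_
__X_X
gen 4: _____
_____
__XX_
_X__X
__X__
gen 5: _____
_____
__XX_
_X___
_____
gen 6: _____
_____
__X__
__X__
_____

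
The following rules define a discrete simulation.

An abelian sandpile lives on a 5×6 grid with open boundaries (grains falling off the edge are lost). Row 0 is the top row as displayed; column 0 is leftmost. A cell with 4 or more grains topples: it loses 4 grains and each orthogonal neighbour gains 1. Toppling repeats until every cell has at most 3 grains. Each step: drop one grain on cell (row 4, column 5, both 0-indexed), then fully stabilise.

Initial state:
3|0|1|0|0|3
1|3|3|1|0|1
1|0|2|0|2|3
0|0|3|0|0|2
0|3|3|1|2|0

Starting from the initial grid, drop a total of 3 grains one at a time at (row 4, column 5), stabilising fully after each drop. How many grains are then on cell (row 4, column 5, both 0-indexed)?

3

step 0: 3|0|1|0|0|3
1|3|3|1|0|1
1|0|2|0|2|3
0|0|3|0|0|2
0|3|3|1|2|0
step 1: 3|0|1|0|0|3
1|3|3|1|0|1
1|0|2|0|2|3
0|0|3|0|0|2
0|3|3|1|2|1
step 2: 3|0|1|0|0|3
1|3|3|1|0|1
1|0|2|0|2|3
0|0|3|0|0|2
0|3|3|1|2|2
step 3: 3|0|1|0|0|3
1|3|3|1|0|1
1|0|2|0|2|3
0|0|3|0|0|2
0|3|3|1|2|3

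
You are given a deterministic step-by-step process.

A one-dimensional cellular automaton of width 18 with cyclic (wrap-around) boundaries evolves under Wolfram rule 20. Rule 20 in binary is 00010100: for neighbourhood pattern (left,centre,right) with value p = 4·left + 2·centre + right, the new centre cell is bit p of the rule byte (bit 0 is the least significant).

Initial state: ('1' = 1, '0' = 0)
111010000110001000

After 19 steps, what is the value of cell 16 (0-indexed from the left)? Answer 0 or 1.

0

gen 0: 111010000110001000
gen 1: 000011000001001100
gen 2: 000000100001100010
gen 3: 000000110000010011
gen 4: 100000001000011000
gen 5: 110000001100000100
gen 6: 001000000010000110
gen 7: 001100000011000001
gen 8: 100010000000100001
gen 9: 010011000000110000
gen 10: 011000100000001000
gen 11: 000100110000001100
gen 12: 000110001000000010
gen 13: 000001001100000011
gen 14: 100001100010000000
gen 15: 110000010011000000
gen 16: 001000011000100000
gen 17: 001100000100110000
gen 18: 000010000110001000
gen 19: 000011000001001100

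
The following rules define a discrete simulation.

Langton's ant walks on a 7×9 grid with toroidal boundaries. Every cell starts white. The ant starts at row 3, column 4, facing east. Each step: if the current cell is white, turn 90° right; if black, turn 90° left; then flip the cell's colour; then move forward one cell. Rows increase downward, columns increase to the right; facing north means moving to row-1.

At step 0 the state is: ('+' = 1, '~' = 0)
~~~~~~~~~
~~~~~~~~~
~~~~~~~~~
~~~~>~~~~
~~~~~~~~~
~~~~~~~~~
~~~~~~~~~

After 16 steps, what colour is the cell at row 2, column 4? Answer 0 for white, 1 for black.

1

k=0  ~~~~~~~~~
~~~~~~~~~
~~~~~~~~~
~~~~>~~~~
~~~~~~~~~
~~~~~~~~~
~~~~~~~~~
k=1  ~~~~~~~~~
~~~~~~~~~
~~~~~~~~~
~~~~+~~~~
~~~~v~~~~
~~~~~~~~~
~~~~~~~~~
k=2  ~~~~~~~~~
~~~~~~~~~
~~~~~~~~~
~~~~+~~~~
~~~<+~~~~
~~~~~~~~~
~~~~~~~~~
k=3  ~~~~~~~~~
~~~~~~~~~
~~~~~~~~~
~~~^+~~~~
~~~++~~~~
~~~~~~~~~
~~~~~~~~~
k=4  ~~~~~~~~~
~~~~~~~~~
~~~~~~~~~
~~~+>~~~~
~~~++~~~~
~~~~~~~~~
~~~~~~~~~
k=5  ~~~~~~~~~
~~~~~~~~~
~~~~^~~~~
~~~+~~~~~
~~~++~~~~
~~~~~~~~~
~~~~~~~~~
k=6  ~~~~~~~~~
~~~~~~~~~
~~~~+>~~~
~~~+~~~~~
~~~++~~~~
~~~~~~~~~
~~~~~~~~~
k=7  ~~~~~~~~~
~~~~~~~~~
~~~~++~~~
~~~+~v~~~
~~~++~~~~
~~~~~~~~~
~~~~~~~~~
k=8  ~~~~~~~~~
~~~~~~~~~
~~~~++~~~
~~~+<+~~~
~~~++~~~~
~~~~~~~~~
~~~~~~~~~
k=9  ~~~~~~~~~
~~~~~~~~~
~~~~^+~~~
~~~+++~~~
~~~++~~~~
~~~~~~~~~
~~~~~~~~~
k=10  ~~~~~~~~~
~~~~~~~~~
~~~<~+~~~
~~~+++~~~
~~~++~~~~
~~~~~~~~~
~~~~~~~~~
k=11  ~~~~~~~~~
~~~^~~~~~
~~~+~+~~~
~~~+++~~~
~~~++~~~~
~~~~~~~~~
~~~~~~~~~
k=12  ~~~~~~~~~
~~~+>~~~~
~~~+~+~~~
~~~+++~~~
~~~++~~~~
~~~~~~~~~
~~~~~~~~~
k=13  ~~~~~~~~~
~~~++~~~~
~~~+v+~~~
~~~+++~~~
~~~++~~~~
~~~~~~~~~
~~~~~~~~~
k=14  ~~~~~~~~~
~~~++~~~~
~~~<++~~~
~~~+++~~~
~~~++~~~~
~~~~~~~~~
~~~~~~~~~
k=15  ~~~~~~~~~
~~~++~~~~
~~~~++~~~
~~~v++~~~
~~~++~~~~
~~~~~~~~~
~~~~~~~~~
k=16  ~~~~~~~~~
~~~++~~~~
~~~~++~~~
~~~~>+~~~
~~~++~~~~
~~~~~~~~~
~~~~~~~~~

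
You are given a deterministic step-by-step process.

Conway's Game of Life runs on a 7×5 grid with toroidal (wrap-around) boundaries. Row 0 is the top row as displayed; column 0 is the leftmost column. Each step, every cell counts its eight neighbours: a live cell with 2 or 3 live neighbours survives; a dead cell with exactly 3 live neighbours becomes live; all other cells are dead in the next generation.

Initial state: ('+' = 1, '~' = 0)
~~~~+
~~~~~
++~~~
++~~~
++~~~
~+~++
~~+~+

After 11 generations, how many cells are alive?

[0] ~~~~+
~~~~~
++~~~
++~~~
++~~~
~+~++
~~+~+
[1] ~~~+~
+~~~~
++~~~
~~+~+
~~~~~
~+~++
~~+~+
[2] ~~~++
++~~+
++~~+
++~~~
+~+~+
+~+++
+~+~+
[3] ~~+~~
~++~~
~~+~~
~~++~
~~+~~
~~+~~
~~+~~
[4] ~~++~
~+++~
~~~~~
~+++~
~++~~
~+++~
~+++~
[5] ~~~~+
~+~+~
~~~~~
~+~+~
+~~~~
+~~~~
~~~~+
[6] +~~++
~~~~~
~~~~~
~~~~~
++~~+
+~~~+
+~~~+
[7] +~~+~
~~~~+
~~~~~
+~~~~
~+~~+
~~~+~
~+~~~
[8] +~~~+
~~~~+
~~~~~
+~~~~
+~~~+
+~+~~
~~+~+
[9] +~~~+
+~~~+
~~~~~
+~~~+
+~~~+
+~~~~
~~~~+
[10] ~~~+~
+~~~+
~~~~~
+~~~+
~+~~~
+~~~~
~~~~+
[11] +~~+~
~~~~+
~~~~~
+~~~~
~+~~+
+~~~~
~~~~+

8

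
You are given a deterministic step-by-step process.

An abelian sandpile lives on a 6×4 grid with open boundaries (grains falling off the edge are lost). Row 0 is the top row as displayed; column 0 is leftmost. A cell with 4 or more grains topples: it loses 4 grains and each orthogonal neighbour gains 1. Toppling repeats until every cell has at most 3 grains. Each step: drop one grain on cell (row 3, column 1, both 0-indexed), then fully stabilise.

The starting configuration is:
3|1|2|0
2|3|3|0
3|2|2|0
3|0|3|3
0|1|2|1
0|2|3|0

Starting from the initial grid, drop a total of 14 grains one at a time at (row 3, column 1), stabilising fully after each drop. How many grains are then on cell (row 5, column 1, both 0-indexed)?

1

t=0: 3|1|2|0
2|3|3|0
3|2|2|0
3|0|3|3
0|1|2|1
0|2|3|0
t=1: 3|1|2|0
2|3|3|0
3|2|2|0
3|1|3|3
0|1|2|1
0|2|3|0
t=2: 3|1|2|0
2|3|3|0
3|2|2|0
3|2|3|3
0|1|2|1
0|2|3|0
t=3: 3|1|2|0
2|3|3|0
3|2|2|0
3|3|3|3
0|1|2|1
0|2|3|0
t=4: 0|3|3|0
1|2|1|1
2|2|1|2
1|3|2|0
1|2|3|2
0|2|3|0
t=5: 0|3|3|0
1|2|1|1
2|3|1|2
2|0|3|0
1|3|3|2
0|2|3|0
t=6: 0|3|3|0
1|2|1|1
2|3|1|2
2|1|3|0
1|3|3|2
0|2|3|0
t=7: 0|3|3|0
1|2|1|1
2|3|1|2
2|2|3|0
1|3|3|2
0|2|3|0
t=8: 0|3|3|0
1|2|1|1
2|3|1|2
2|3|3|0
1|3|3|2
0|2|3|0
t=9: 0|3|3|0
1|3|1|1
3|0|3|2
3|3|1|1
2|2|2|3
1|0|1|1
t=10: 0|3|3|0
2|3|1|1
0|2|3|2
1|1|2|1
3|3|2|3
1|0|1|1
t=11: 0|3|3|0
2|3|1|1
0|2|3|2
1|2|2|1
3|3|2|3
1|0|1|1
t=12: 0|3|3|0
2|3|1|1
0|2|3|2
1|3|2|1
3|3|2|3
1|0|1|1
t=13: 0|3|3|0
2|3|1|1
0|3|3|2
3|1|3|1
0|1|3|3
2|1|1|1
t=14: 0|3|3|0
2|3|1|1
0|3|3|2
3|2|3|1
0|1|3|3
2|1|1|1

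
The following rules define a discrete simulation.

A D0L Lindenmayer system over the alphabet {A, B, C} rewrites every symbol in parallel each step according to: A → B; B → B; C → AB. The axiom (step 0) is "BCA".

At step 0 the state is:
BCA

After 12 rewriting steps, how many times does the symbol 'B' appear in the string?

4

gen 0: BCA
gen 1: BABB
gen 2: BBBB
gen 3: BBBB
gen 4: BBBB
gen 5: BBBB
gen 6: BBBB
gen 7: BBBB
gen 8: BBBB
gen 9: BBBB
gen 10: BBBB
gen 11: BBBB
gen 12: BBBB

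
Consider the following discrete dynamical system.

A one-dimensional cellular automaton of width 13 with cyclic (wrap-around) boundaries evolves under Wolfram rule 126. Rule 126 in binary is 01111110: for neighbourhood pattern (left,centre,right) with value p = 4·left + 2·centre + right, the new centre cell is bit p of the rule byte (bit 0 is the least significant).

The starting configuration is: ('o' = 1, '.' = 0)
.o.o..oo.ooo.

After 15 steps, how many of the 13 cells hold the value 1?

12

k=0  .o.o..oo.ooo.
k=1  oooooooooo.oo
k=2  .........ooo.
k=3  ........oo.oo
k=4  o......oooooo
k=5  oo....oo.....
k=6  ooo..oooo...o
k=7  ..oooo..oo.oo
k=8  ooo..oooooooo
k=9  ..oooo.......
k=10  .oo..oo......
k=11  oooooooo.....
k=12  o......oo...o
k=13  oo....oooo.oo
k=14  .oo..oo..ooo.
k=15  oooooooooo.oo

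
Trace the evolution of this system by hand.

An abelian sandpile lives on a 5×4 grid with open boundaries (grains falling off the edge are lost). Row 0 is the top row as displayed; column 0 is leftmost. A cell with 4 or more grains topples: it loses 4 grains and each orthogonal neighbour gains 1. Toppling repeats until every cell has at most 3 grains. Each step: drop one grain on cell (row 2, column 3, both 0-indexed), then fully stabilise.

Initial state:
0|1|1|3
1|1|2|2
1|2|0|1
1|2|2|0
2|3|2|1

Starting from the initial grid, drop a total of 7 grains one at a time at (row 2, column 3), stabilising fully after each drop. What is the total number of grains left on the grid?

30

0) 0|1|1|3
1|1|2|2
1|2|0|1
1|2|2|0
2|3|2|1
1) 0|1|1|3
1|1|2|2
1|2|0|2
1|2|2|0
2|3|2|1
2) 0|1|1|3
1|1|2|2
1|2|0|3
1|2|2|0
2|3|2|1
3) 0|1|1|3
1|1|2|3
1|2|1|0
1|2|2|1
2|3|2|1
4) 0|1|1|3
1|1|2|3
1|2|1|1
1|2|2|1
2|3|2|1
5) 0|1|1|3
1|1|2|3
1|2|1|2
1|2|2|1
2|3|2|1
6) 0|1|1|3
1|1|2|3
1|2|1|3
1|2|2|1
2|3|2|1
7) 0|1|2|0
1|1|3|1
1|2|2|1
1|2|2|2
2|3|2|1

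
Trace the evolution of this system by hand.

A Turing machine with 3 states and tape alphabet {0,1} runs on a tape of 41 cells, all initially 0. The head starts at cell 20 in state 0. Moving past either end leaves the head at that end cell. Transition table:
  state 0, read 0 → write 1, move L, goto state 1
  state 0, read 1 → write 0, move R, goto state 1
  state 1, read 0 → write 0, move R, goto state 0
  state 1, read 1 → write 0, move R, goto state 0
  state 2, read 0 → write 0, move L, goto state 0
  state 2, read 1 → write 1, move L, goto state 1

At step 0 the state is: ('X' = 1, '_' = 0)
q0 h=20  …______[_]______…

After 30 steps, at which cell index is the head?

34

step 0: q0 h=20  …______[_]______…
step 1: q1 h=19  …______[_]X_____…
step 2: q0 h=20  …______[X]______…
step 3: q1 h=21  …______[_]______…
step 4: q0 h=22  …______[_]______…
step 5: q1 h=21  …______[_]X_____…
step 6: q0 h=22  …______[X]______…
step 7: q1 h=23  …______[_]______…
step 8: q0 h=24  …______[_]______…
step 9: q1 h=23  …______[_]X_____…
step 10: q0 h=24  …______[X]______…
step 11: q1 h=25  …______[_]______…
step 12: q0 h=26  …______[_]______…
step 13: q1 h=25  …______[_]X_____…
step 14: q0 h=26  …______[X]______…
step 15: q1 h=27  …______[_]______…
step 16: q0 h=28  …______[_]______…
step 17: q1 h=27  …______[_]X_____…
step 18: q0 h=28  …______[X]______…
step 19: q1 h=29  …______[_]______…
step 20: q0 h=30  …______[_]______…
step 21: q1 h=29  …______[_]X_____…
step 22: q0 h=30  …______[X]______…
step 23: q1 h=31  …______[_]______…
step 24: q0 h=32  …______[_]______…
step 25: q1 h=31  …______[_]X_____…
step 26: q0 h=32  …______[X]______…
step 27: q1 h=33  …______[_]______…
step 28: q0 h=34  …______[_]______|
step 29: q1 h=33  …______[_]X_____…
step 30: q0 h=34  …______[X]______|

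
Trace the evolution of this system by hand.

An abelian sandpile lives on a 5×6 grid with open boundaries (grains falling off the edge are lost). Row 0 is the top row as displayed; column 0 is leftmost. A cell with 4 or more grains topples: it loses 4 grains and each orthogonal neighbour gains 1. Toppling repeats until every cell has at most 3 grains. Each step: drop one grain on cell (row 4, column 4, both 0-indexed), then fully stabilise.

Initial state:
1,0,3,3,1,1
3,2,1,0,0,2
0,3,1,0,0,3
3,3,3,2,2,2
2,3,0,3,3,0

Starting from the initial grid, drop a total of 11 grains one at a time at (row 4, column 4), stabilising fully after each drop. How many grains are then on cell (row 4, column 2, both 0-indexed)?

step 0: 1,0,3,3,1,1
3,2,1,0,0,2
0,3,1,0,0,3
3,3,3,2,2,2
2,3,0,3,3,0
step 1: 1,0,3,3,1,1
3,2,1,0,0,2
0,3,1,0,0,3
3,3,3,3,3,2
2,3,1,0,1,1
step 2: 1,0,3,3,1,1
3,2,1,0,0,2
0,3,1,0,0,3
3,3,3,3,3,2
2,3,1,0,2,1
step 3: 1,0,3,3,1,1
3,2,1,0,0,2
0,3,1,0,0,3
3,3,3,3,3,2
2,3,1,0,3,1
step 4: 1,0,3,3,1,1
3,3,1,0,0,2
2,0,3,1,1,3
1,3,1,1,1,3
0,1,3,2,1,2
step 5: 1,0,3,3,1,1
3,3,1,0,0,2
2,0,3,1,1,3
1,3,1,1,1,3
0,1,3,2,2,2
step 6: 1,0,3,3,1,1
3,3,1,0,0,2
2,0,3,1,1,3
1,3,1,1,1,3
0,1,3,2,3,2
step 7: 1,0,3,3,1,1
3,3,1,0,0,2
2,0,3,1,1,3
1,3,1,1,2,3
0,1,3,3,0,3
step 8: 1,0,3,3,1,1
3,3,1,0,0,2
2,0,3,1,1,3
1,3,1,1,2,3
0,1,3,3,1,3
step 9: 1,0,3,3,1,1
3,3,1,0,0,2
2,0,3,1,1,3
1,3,1,1,2,3
0,1,3,3,2,3
step 10: 1,0,3,3,1,1
3,3,1,0,0,2
2,0,3,1,1,3
1,3,1,1,2,3
0,1,3,3,3,3
step 11: 1,0,3,3,1,1
3,3,1,0,0,3
2,0,3,1,3,0
1,3,2,3,0,2
0,2,0,1,3,1

0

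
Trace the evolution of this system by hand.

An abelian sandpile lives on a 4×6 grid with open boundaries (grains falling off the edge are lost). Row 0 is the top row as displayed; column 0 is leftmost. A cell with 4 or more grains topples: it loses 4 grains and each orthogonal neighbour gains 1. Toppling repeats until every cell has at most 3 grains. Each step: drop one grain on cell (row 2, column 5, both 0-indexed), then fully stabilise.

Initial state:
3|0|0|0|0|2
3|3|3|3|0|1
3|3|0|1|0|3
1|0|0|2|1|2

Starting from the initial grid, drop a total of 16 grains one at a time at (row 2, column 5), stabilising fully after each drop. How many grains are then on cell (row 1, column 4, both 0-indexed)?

0) 3|0|0|0|0|2
3|3|3|3|0|1
3|3|0|1|0|3
1|0|0|2|1|2
1) 3|0|0|0|0|2
3|3|3|3|0|2
3|3|0|1|1|0
1|0|0|2|1|3
2) 3|0|0|0|0|2
3|3|3|3|0|2
3|3|0|1|1|1
1|0|0|2|1|3
3) 3|0|0|0|0|2
3|3|3|3|0|2
3|3|0|1|1|2
1|0|0|2|1|3
4) 3|0|0|0|0|2
3|3|3|3|0|2
3|3|0|1|1|3
1|0|0|2|1|3
5) 3|0|0|0|0|2
3|3|3|3|0|3
3|3|0|1|2|1
1|0|0|2|2|0
6) 3|0|0|0|0|2
3|3|3|3|0|3
3|3|0|1|2|2
1|0|0|2|2|0
7) 3|0|0|0|0|2
3|3|3|3|0|3
3|3|0|1|2|3
1|0|0|2|2|0
8) 3|0|0|0|0|3
3|3|3|3|1|0
3|3|0|1|3|1
1|0|0|2|2|1
9) 3|0|0|0|0|3
3|3|3|3|1|0
3|3|0|1|3|2
1|0|0|2|2|1
10) 3|0|0|0|0|3
3|3|3|3|1|0
3|3|0|1|3|3
1|0|0|2|2|1
11) 3|0|0|0|0|3
3|3|3|3|2|1
3|3|0|2|0|1
1|0|0|2|3|2
12) 3|0|0|0|0|3
3|3|3|3|2|1
3|3|0|2|0|2
1|0|0|2|3|2
13) 3|0|0|0|0|3
3|3|3|3|2|1
3|3|0|2|0|3
1|0|0|2|3|2
14) 3|0|0|0|0|3
3|3|3|3|2|2
3|3|0|2|1|0
1|0|0|2|3|3
15) 3|0|0|0|0|3
3|3|3|3|2|2
3|3|0|2|1|1
1|0|0|2|3|3
16) 3|0|0|0|0|3
3|3|3|3|2|2
3|3|0|2|1|2
1|0|0|2|3|3

2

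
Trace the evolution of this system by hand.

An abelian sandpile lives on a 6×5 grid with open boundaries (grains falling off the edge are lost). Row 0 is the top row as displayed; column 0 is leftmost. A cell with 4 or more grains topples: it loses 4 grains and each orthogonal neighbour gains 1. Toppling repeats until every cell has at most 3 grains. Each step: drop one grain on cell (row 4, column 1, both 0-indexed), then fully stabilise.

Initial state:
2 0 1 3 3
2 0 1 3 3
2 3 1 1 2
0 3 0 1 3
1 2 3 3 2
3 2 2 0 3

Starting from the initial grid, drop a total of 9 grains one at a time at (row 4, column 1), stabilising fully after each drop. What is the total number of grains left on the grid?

58

[0] 2 0 1 3 3
2 0 1 3 3
2 3 1 1 2
0 3 0 1 3
1 2 3 3 2
3 2 2 0 3
[1] 2 0 1 3 3
2 0 1 3 3
2 3 1 1 2
0 3 0 1 3
1 3 3 3 2
3 2 2 0 3
[2] 2 0 1 3 3
2 1 1 3 3
3 0 2 1 2
1 1 2 2 3
2 2 1 0 3
3 3 3 1 3
[3] 2 0 1 3 3
2 1 1 3 3
3 0 2 1 2
1 1 2 2 3
2 3 1 0 3
3 3 3 1 3
[4] 2 0 1 3 3
2 1 1 3 3
3 0 2 1 2
2 2 2 2 3
0 2 3 0 3
1 2 0 2 3
[5] 2 0 1 3 3
2 1 1 3 3
3 0 2 1 2
2 2 2 2 3
0 3 3 0 3
1 2 0 2 3
[6] 2 0 1 3 3
2 1 1 3 3
3 0 2 1 2
2 3 3 2 3
1 1 0 1 3
1 3 1 2 3
[7] 2 0 1 3 3
2 1 1 3 3
3 0 2 1 2
2 3 3 2 3
1 2 0 1 3
1 3 1 2 3
[8] 2 0 1 3 3
2 1 1 3 3
3 0 2 1 2
2 3 3 2 3
1 3 0 1 3
1 3 1 2 3
[9] 2 0 1 3 3
2 1 1 3 3
3 1 3 1 2
3 1 0 3 3
2 2 2 1 3
2 0 2 2 3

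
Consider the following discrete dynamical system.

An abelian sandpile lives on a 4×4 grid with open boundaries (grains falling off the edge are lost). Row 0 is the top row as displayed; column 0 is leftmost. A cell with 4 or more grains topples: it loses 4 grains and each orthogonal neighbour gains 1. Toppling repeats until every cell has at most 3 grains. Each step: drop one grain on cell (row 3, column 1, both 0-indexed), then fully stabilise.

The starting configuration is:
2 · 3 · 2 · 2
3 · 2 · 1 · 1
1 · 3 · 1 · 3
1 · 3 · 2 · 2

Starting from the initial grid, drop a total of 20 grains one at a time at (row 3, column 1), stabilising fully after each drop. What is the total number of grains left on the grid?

31

[0] 2 · 3 · 2 · 2
3 · 2 · 1 · 1
1 · 3 · 1 · 3
1 · 3 · 2 · 2
[1] 2 · 3 · 2 · 2
3 · 3 · 1 · 1
2 · 0 · 2 · 3
2 · 1 · 3 · 2
[2] 2 · 3 · 2 · 2
3 · 3 · 1 · 1
2 · 0 · 2 · 3
2 · 2 · 3 · 2
[3] 2 · 3 · 2 · 2
3 · 3 · 1 · 1
2 · 0 · 2 · 3
2 · 3 · 3 · 2
[4] 2 · 3 · 2 · 2
3 · 3 · 1 · 1
2 · 1 · 3 · 3
3 · 1 · 0 · 3
[5] 2 · 3 · 2 · 2
3 · 3 · 1 · 1
2 · 1 · 3 · 3
3 · 2 · 0 · 3
[6] 2 · 3 · 2 · 2
3 · 3 · 1 · 1
2 · 1 · 3 · 3
3 · 3 · 0 · 3
[7] 2 · 3 · 2 · 2
3 · 3 · 1 · 1
3 · 2 · 3 · 3
0 · 1 · 1 · 3
[8] 2 · 3 · 2 · 2
3 · 3 · 1 · 1
3 · 2 · 3 · 3
0 · 2 · 1 · 3
[9] 2 · 3 · 2 · 2
3 · 3 · 1 · 1
3 · 2 · 3 · 3
0 · 3 · 1 · 3
[10] 2 · 3 · 2 · 2
3 · 3 · 1 · 1
3 · 3 · 3 · 3
1 · 0 · 2 · 3
[11] 2 · 3 · 2 · 2
3 · 3 · 1 · 1
3 · 3 · 3 · 3
1 · 1 · 2 · 3
[12] 2 · 3 · 2 · 2
3 · 3 · 1 · 1
3 · 3 · 3 · 3
1 · 2 · 2 · 3
[13] 2 · 3 · 2 · 2
3 · 3 · 1 · 1
3 · 3 · 3 · 3
1 · 3 · 2 · 3
[14] 0 · 1 · 3 · 2
2 · 2 · 3 · 2
1 · 3 · 2 · 1
3 · 2 · 1 · 1
[15] 0 · 1 · 3 · 2
2 · 2 · 3 · 2
1 · 3 · 2 · 1
3 · 3 · 1 · 1
[16] 0 · 1 · 3 · 2
2 · 3 · 3 · 2
3 · 0 · 3 · 1
0 · 2 · 2 · 1
[17] 0 · 1 · 3 · 2
2 · 3 · 3 · 2
3 · 0 · 3 · 1
0 · 3 · 2 · 1
[18] 0 · 1 · 3 · 2
2 · 3 · 3 · 2
3 · 1 · 3 · 1
1 · 0 · 3 · 1
[19] 0 · 1 · 3 · 2
2 · 3 · 3 · 2
3 · 1 · 3 · 1
1 · 1 · 3 · 1
[20] 0 · 1 · 3 · 2
2 · 3 · 3 · 2
3 · 1 · 3 · 1
1 · 2 · 3 · 1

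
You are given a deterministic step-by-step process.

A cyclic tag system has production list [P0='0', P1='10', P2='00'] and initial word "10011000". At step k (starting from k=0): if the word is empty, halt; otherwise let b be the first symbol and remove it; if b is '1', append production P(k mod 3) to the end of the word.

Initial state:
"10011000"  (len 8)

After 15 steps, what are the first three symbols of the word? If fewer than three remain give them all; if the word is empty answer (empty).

step 0: "10011000"  (len 8)
step 1: "00110000"  (len 8)
step 2: "0110000"  (len 7)
step 3: "110000"  (len 6)
step 4: "100000"  (len 6)
step 5: "0000010"  (len 7)
step 6: "000010"  (len 6)
step 7: "00010"  (len 5)
step 8: "0010"  (len 4)
step 9: "010"  (len 3)
step 10: "10"  (len 2)
step 11: "010"  (len 3)
step 12: "10"  (len 2)
step 13: "00"  (len 2)
step 14: "0"  (len 1)
step 15: (halted — word empty)

(empty)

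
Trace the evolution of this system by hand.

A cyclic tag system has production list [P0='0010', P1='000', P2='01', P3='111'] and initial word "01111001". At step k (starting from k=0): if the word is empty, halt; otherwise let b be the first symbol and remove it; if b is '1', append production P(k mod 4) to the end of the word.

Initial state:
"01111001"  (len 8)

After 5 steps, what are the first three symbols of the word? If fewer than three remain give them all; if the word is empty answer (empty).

k=0  "01111001"  (len 8)
k=1  "1111001"  (len 7)
k=2  "111001000"  (len 9)
k=3  "1100100001"  (len 10)
k=4  "100100001111"  (len 12)
k=5  "001000011110010"  (len 15)

001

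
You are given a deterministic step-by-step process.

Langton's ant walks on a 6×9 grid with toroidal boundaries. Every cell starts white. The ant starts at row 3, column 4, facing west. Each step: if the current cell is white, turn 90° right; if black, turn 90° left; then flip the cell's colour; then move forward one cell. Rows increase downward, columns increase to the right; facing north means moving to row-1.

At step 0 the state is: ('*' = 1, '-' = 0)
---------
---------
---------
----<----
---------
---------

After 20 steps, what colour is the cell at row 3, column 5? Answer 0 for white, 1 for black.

0

k=0  ---------
---------
---------
----<----
---------
---------
k=1  ---------
---------
----^----
----*----
---------
---------
k=2  ---------
---------
----*>---
----*----
---------
---------
k=3  ---------
---------
----**---
----*v---
---------
---------
k=4  ---------
---------
----**---
----<*---
---------
---------
k=5  ---------
---------
----**---
-----*---
----v----
---------
k=6  ---------
---------
----**---
-----*---
---<*----
---------
k=7  ---------
---------
----**---
---^-*---
---**----
---------
k=8  ---------
---------
----**---
---*>*---
---**----
---------
k=9  ---------
---------
----**---
---***---
---*v----
---------
k=10  ---------
---------
----**---
---***---
---*->---
---------
k=11  ---------
---------
----**---
---***---
---*-*---
-----v---
k=12  ---------
---------
----**---
---***---
---*-*---
----<*---
k=13  ---------
---------
----**---
---***---
---*^*---
----**---
k=14  ---------
---------
----**---
---***---
---**>---
----**---
k=15  ---------
---------
----**---
---**^---
---**----
----**---
k=16  ---------
---------
----**---
---*<----
---**----
----**---
k=17  ---------
---------
----**---
---*-----
---*v----
----**---
k=18  ---------
---------
----**---
---*-----
---*->---
----**---
k=19  ---------
---------
----**---
---*-----
---*-*---
----*v---
k=20  ---------
---------
----**---
---*-----
---*-*---
----*->--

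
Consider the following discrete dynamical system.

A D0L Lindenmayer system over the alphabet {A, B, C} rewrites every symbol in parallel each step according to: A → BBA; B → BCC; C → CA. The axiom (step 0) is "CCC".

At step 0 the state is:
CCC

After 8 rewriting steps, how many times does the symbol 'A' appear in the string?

1248

step 0: CCC
step 1: CACACA
step 2: CABBACABBACABBA
step 3: CABBABCCBCCBBACABBABCCBCCBBACABBABCCBCCBBA
step 4: CABBABCCBCCBBABCCCACABCCCACABCCBCCBBACABBABCCBCCBBABCCCACABCCCACABCCBCCBBACABBABCCBCCBBABCCCACABCCCACABCCBCCBBA
step 5: CABBABCCBCCBBABCCCACABCCCACABCCBCCBBABCCCACACABBACABBABCCC…ABCCCACACABBACABBABCCCACACABBACABBABCCCACABCCCACABCCBCCBBA  (len 282)
step 6: CABBABCCBCCBBABCCCACABCCCACABCCBCCBBABCCCACACABBACABBABCCC…ABCCCACACABBACABBABCCCACACABBACABBABCCCACABCCCACABCCBCCBBA  (len 723)
step 7: CABBABCCBCCBBABCCCACABCCCACABCCBCCBBABCCCACACABBACABBABCCC…ABCCCACACABBACABBABCCCACACABBACABBABCCCACABCCCACABCCBCCBBA  (len 1878)
step 8: CABBABCCBCCBBABCCCACABCCCACABCCBCCBBABCCCACACABBACABBABCCC…ABCCCACACABBACABBABCCCACACABBACABBABCCCACABCCCACABCCBCCBBA  (len 4875)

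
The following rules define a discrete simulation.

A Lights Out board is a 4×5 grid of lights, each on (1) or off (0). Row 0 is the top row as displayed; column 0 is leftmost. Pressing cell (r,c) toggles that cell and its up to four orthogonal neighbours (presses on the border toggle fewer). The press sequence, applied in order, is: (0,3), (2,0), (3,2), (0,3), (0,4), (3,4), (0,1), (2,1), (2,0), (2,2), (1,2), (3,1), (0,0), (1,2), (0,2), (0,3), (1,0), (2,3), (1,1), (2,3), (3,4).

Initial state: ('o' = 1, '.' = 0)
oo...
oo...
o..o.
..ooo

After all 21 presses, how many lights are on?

12

gen 0: oo...
oo...
o..o.
..ooo
gen 1: ooooo
oo.o.
o..o.
..ooo
gen 2: ooooo
.o.o.
.o.o.
o.ooo
gen 3: ooooo
.o.o.
.ooo.
oo..o
gen 4: oo...
.o...
.ooo.
oo..o
gen 5: oo.oo
.o..o
.ooo.
oo..o
gen 6: oo.oo
.o..o
.oooo
oo.o.
gen 7: ..ooo
....o
.oooo
oo.o.
gen 8: ..ooo
.o..o
o..oo
o..o.
gen 9: ..ooo
oo..o
.o.oo
...o.
gen 10: ..ooo
ooo.o
..o.o
..oo.
gen 11: ...oo
o..oo
....o
..oo.
gen 12: ...oo
o..oo
.o..o
oo.o.
gen 13: oo.oo
...oo
.o..o
oo.o.
gen 14: ooooo
.oo.o
.oo.o
oo.o.
gen 15: o...o
.o..o
.oo.o
oo.o.
gen 16: o.oo.
.o.oo
.oo.o
oo.o.
gen 17: ..oo.
o..oo
ooo.o
oo.o.
gen 18: ..oo.
o...o
oo.o.
oo...
gen 19: .ooo.
.oo.o
o..o.
oo...
gen 20: .ooo.
.oooo
o.o.o
oo.o.
gen 21: .ooo.
.oooo
o.o..
oo..o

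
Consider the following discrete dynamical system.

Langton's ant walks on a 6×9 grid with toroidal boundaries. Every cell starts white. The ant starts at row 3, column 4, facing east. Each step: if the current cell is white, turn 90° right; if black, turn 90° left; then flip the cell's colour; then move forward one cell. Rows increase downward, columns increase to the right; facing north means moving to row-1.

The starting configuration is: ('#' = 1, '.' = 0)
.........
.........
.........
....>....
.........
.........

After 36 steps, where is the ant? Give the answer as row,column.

3,0

step 0: .........
.........
.........
....>....
.........
.........
step 1: .........
.........
.........
....#....
....v....
.........
step 2: .........
.........
.........
....#....
...<#....
.........
step 3: .........
.........
.........
...^#....
...##....
.........
step 4: .........
.........
.........
...#>....
...##....
.........
step 5: .........
.........
....^....
...#.....
...##....
.........
step 6: .........
.........
....#>...
...#.....
...##....
.........
step 7: .........
.........
....##...
...#.v...
...##....
.........
step 8: .........
.........
....##...
...#<#...
...##....
.........
step 9: .........
.........
....^#...
...###...
...##....
.........
step 10: .........
.........
...<.#...
...###...
...##....
.........
step 11: .........
...^.....
...#.#...
...###...
...##....
.........
step 12: .........
...#>....
...#.#...
...###...
...##....
.........
step 13: .........
...##....
...#v#...
...###...
...##....
.........
step 14: .........
...##....
...<##...
...###...
...##....
.........
step 15: .........
...##....
....##...
...v##...
...##....
.........
step 16: .........
...##....
....##...
....>#...
...##....
.........
step 17: .........
...##....
....^#...
.....#...
...##....
.........
step 18: .........
...##....
...<.#...
.....#...
...##....
.........
step 19: .........
...^#....
...#.#...
.....#...
...##....
.........
step 20: .........
..<.#....
...#.#...
.....#...
...##....
.........
step 21: ..^......
..#.#....
...#.#...
.....#...
...##....
.........
step 22: ..#>.....
..#.#....
...#.#...
.....#...
...##....
.........
step 23: ..##.....
..#v#....
...#.#...
.....#...
...##....
.........
step 24: ..##.....
..<##....
...#.#...
.....#...
...##....
.........
step 25: ..##.....
...##....
..v#.#...
.....#...
...##....
.........
step 26: ..##.....
...##....
.<##.#...
.....#...
...##....
.........
step 27: ..##.....
.^.##....
.###.#...
.....#...
...##....
.........
step 28: ..##.....
.#>##....
.###.#...
.....#...
...##....
.........
step 29: ..##.....
.####....
.#v#.#...
.....#...
...##....
.........
step 30: ..##.....
.####....
.#.>.#...
.....#...
...##....
.........
step 31: ..##.....
.##^#....
.#...#...
.....#...
...##....
.........
step 32: ..##.....
.#<.#....
.#...#...
.....#...
...##....
.........
step 33: ..##.....
.#..#....
.#v..#...
.....#...
...##....
.........
step 34: ..##.....
.#..#....
.<#..#...
.....#...
...##....
.........
step 35: ..##.....
.#..#....
..#..#...
.v...#...
...##....
.........
step 36: ..##.....
.#..#....
..#..#...
<#...#...
...##....
.........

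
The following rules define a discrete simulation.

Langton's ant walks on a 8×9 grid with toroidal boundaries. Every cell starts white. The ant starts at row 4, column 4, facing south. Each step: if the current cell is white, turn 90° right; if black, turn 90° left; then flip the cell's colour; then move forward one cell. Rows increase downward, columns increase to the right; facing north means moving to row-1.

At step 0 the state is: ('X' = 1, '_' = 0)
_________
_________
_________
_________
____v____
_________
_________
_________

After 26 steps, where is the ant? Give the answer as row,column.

step 0: _________
_________
_________
_________
____v____
_________
_________
_________
step 1: _________
_________
_________
_________
___<X____
_________
_________
_________
step 2: _________
_________
_________
___^_____
___XX____
_________
_________
_________
step 3: _________
_________
_________
___X>____
___XX____
_________
_________
_________
step 4: _________
_________
_________
___XX____
___Xv____
_________
_________
_________
step 5: _________
_________
_________
___XX____
___X_>___
_________
_________
_________
step 6: _________
_________
_________
___XX____
___X_X___
_____v___
_________
_________
step 7: _________
_________
_________
___XX____
___X_X___
____<X___
_________
_________
step 8: _________
_________
_________
___XX____
___X^X___
____XX___
_________
_________
step 9: _________
_________
_________
___XX____
___XX>___
____XX___
_________
_________
step 10: _________
_________
_________
___XX^___
___XX____
____XX___
_________
_________
step 11: _________
_________
_________
___XXX>__
___XX____
____XX___
_________
_________
step 12: _________
_________
_________
___XXXX__
___XX_v__
____XX___
_________
_________
step 13: _________
_________
_________
___XXXX__
___XX<X__
____XX___
_________
_________
step 14: _________
_________
_________
___XX^X__
___XXXX__
____XX___
_________
_________
step 15: _________
_________
_________
___X<_X__
___XXXX__
____XX___
_________
_________
step 16: _________
_________
_________
___X__X__
___XvXX__
____XX___
_________
_________
step 17: _________
_________
_________
___X__X__
___X_>X__
____XX___
_________
_________
step 18: _________
_________
_________
___X_^X__
___X__X__
____XX___
_________
_________
step 19: _________
_________
_________
___X_X>__
___X__X__
____XX___
_________
_________
step 20: _________
_________
______^__
___X_X___
___X__X__
____XX___
_________
_________
step 21: _________
_________
______X>_
___X_X___
___X__X__
____XX___
_________
_________
step 22: _________
_________
______XX_
___X_X_v_
___X__X__
____XX___
_________
_________
step 23: _________
_________
______XX_
___X_X<X_
___X__X__
____XX___
_________
_________
step 24: _________
_________
______^X_
___X_XXX_
___X__X__
____XX___
_________
_________
step 25: _________
_________
_____<_X_
___X_XXX_
___X__X__
____XX___
_________
_________
step 26: _________
_____^___
_____X_X_
___X_XXX_
___X__X__
____XX___
_________
_________

1,5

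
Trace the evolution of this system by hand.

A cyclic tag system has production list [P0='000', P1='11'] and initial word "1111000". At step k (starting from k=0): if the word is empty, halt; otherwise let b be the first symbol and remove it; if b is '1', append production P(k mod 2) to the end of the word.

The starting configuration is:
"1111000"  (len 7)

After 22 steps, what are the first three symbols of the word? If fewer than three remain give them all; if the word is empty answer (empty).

gen 0: "1111000"  (len 7)
gen 1: "111000000"  (len 9)
gen 2: "1100000011"  (len 10)
gen 3: "100000011000"  (len 12)
gen 4: "0000001100011"  (len 13)
gen 5: "000001100011"  (len 12)
gen 6: "00001100011"  (len 11)
gen 7: "0001100011"  (len 10)
gen 8: "001100011"  (len 9)
gen 9: "01100011"  (len 8)
gen 10: "1100011"  (len 7)
gen 11: "100011000"  (len 9)
gen 12: "0001100011"  (len 10)
gen 13: "001100011"  (len 9)
gen 14: "01100011"  (len 8)
gen 15: "1100011"  (len 7)
gen 16: "10001111"  (len 8)
gen 17: "0001111000"  (len 10)
gen 18: "001111000"  (len 9)
gen 19: "01111000"  (len 8)
gen 20: "1111000"  (len 7)
gen 21: "111000000"  (len 9)
gen 22: "1100000011"  (len 10)

110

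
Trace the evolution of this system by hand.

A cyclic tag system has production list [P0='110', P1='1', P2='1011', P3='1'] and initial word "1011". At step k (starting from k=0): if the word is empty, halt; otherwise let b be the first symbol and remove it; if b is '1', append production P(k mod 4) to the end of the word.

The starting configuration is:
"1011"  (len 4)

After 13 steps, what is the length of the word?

13

k=0  "1011"  (len 4)
k=1  "011110"  (len 6)
k=2  "11110"  (len 5)
k=3  "11101011"  (len 8)
k=4  "11010111"  (len 8)
k=5  "1010111110"  (len 10)
k=6  "0101111101"  (len 10)
k=7  "101111101"  (len 9)
k=8  "011111011"  (len 9)
k=9  "11111011"  (len 8)
k=10  "11110111"  (len 8)
k=11  "11101111011"  (len 11)
k=12  "11011110111"  (len 11)
k=13  "1011110111110"  (len 13)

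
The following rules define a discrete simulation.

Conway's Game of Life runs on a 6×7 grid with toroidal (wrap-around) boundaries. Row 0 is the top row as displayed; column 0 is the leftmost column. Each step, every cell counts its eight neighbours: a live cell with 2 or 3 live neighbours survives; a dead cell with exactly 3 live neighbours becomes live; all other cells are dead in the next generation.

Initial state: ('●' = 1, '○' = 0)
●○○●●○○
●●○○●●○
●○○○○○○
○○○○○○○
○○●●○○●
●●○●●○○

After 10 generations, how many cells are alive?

3

t=0: ●○○●●○○
●●○○●●○
●○○○○○○
○○○○○○○
○○●●○○●
●●○●●○○
t=1: ○○○○○○○
●●○●●●○
●●○○○○●
○○○○○○○
●●●●●○○
●●○○○●●
t=2: ○○●○○○○
○●●○●●○
○●●○●●●
○○○●○○●
○○●●●●○
○○○●●●●
t=3: ○●●○○○●
●○○○●○●
○●○○○○●
●●○○○○●
○○●○○○○
○○○○○○●
t=4: ○●○○○○●
○○●○○○●
○●○○○○○
○●●○○○●
○●○○○○●
●●●○○○○
t=5: ○○○○○○●
○●●○○○○
○●○○○○○
○●●○○○○
○○○○○○●
○○●○○○●
t=6: ●●●○○○○
●●●○○○○
●○○○○○○
●●●○○○○
●●●○○○○
●○○○○●●
t=7: ○○●○○○○
○○●○○○●
○○○○○○●
○○●○○○●
○○●○○○○
○○○○○○○
t=8: ○○○○○○○
○○○○○○○
●○○○○●●
○○○○○○○
○○○○○○○
○○○○○○○
t=9: ○○○○○○○
○○○○○○●
○○○○○○●
○○○○○○●
○○○○○○○
○○○○○○○
t=10: ○○○○○○○
○○○○○○○
●○○○○●●
○○○○○○○
○○○○○○○
○○○○○○○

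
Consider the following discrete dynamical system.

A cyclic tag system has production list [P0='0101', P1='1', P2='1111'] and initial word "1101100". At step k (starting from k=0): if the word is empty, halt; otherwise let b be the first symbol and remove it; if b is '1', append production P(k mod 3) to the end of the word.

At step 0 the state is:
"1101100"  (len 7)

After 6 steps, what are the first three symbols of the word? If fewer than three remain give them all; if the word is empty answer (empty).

t=0: "1101100"  (len 7)
t=1: "1011000101"  (len 10)
t=2: "0110001011"  (len 10)
t=3: "110001011"  (len 9)
t=4: "100010110101"  (len 12)
t=5: "000101101011"  (len 12)
t=6: "00101101011"  (len 11)

001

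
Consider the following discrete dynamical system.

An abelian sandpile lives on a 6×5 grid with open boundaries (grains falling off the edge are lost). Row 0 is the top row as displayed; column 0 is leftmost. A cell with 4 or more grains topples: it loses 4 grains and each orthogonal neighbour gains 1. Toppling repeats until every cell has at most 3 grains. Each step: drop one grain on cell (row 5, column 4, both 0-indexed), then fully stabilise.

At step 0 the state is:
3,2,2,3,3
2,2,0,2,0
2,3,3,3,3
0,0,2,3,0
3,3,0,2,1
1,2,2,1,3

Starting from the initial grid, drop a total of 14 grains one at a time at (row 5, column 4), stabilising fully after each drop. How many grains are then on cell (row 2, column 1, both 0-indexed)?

t=0: 3,2,2,3,3
2,2,0,2,0
2,3,3,3,3
0,0,2,3,0
3,3,0,2,1
1,2,2,1,3
t=1: 3,2,2,3,3
2,2,0,2,0
2,3,3,3,3
0,0,2,3,0
3,3,0,2,2
1,2,2,2,0
t=2: 3,2,2,3,3
2,2,0,2,0
2,3,3,3,3
0,0,2,3,0
3,3,0,2,2
1,2,2,2,1
t=3: 3,2,2,3,3
2,2,0,2,0
2,3,3,3,3
0,0,2,3,0
3,3,0,2,2
1,2,2,2,2
t=4: 3,2,2,3,3
2,2,0,2,0
2,3,3,3,3
0,0,2,3,0
3,3,0,2,2
1,2,2,2,3
t=5: 3,2,2,3,3
2,2,0,2,0
2,3,3,3,3
0,0,2,3,0
3,3,0,2,3
1,2,2,3,0
t=6: 3,2,2,3,3
2,2,0,2,0
2,3,3,3,3
0,0,2,3,0
3,3,0,2,3
1,2,2,3,1
t=7: 3,2,2,3,3
2,2,0,2,0
2,3,3,3,3
0,0,2,3,0
3,3,0,2,3
1,2,2,3,2
t=8: 3,2,2,3,3
2,2,0,2,0
2,3,3,3,3
0,0,2,3,0
3,3,0,2,3
1,2,2,3,3
t=9: 3,2,2,3,3
2,3,1,3,1
3,0,2,2,0
0,2,0,2,3
3,3,2,1,1
1,2,3,1,2
t=10: 3,2,2,3,3
2,3,1,3,1
3,0,2,2,0
0,2,0,2,3
3,3,2,1,1
1,2,3,1,3
t=11: 3,2,2,3,3
2,3,1,3,1
3,0,2,2,0
0,2,0,2,3
3,3,2,1,2
1,2,3,2,0
t=12: 3,2,2,3,3
2,3,1,3,1
3,0,2,2,0
0,2,0,2,3
3,3,2,1,2
1,2,3,2,1
t=13: 3,2,2,3,3
2,3,1,3,1
3,0,2,2,0
0,2,0,2,3
3,3,2,1,2
1,2,3,2,2
t=14: 3,2,2,3,3
2,3,1,3,1
3,0,2,2,0
0,2,0,2,3
3,3,2,1,2
1,2,3,2,3

0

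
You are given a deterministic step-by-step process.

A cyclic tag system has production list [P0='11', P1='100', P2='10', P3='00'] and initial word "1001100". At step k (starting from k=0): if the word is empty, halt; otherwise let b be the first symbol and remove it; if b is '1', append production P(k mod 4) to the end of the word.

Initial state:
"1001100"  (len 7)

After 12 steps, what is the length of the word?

k=0  "1001100"  (len 7)
k=1  "00110011"  (len 8)
k=2  "0110011"  (len 7)
k=3  "110011"  (len 6)
k=4  "1001100"  (len 7)
k=5  "00110011"  (len 8)
k=6  "0110011"  (len 7)
k=7  "110011"  (len 6)
k=8  "1001100"  (len 7)
k=9  "00110011"  (len 8)
k=10  "0110011"  (len 7)
k=11  "110011"  (len 6)
k=12  "1001100"  (len 7)

7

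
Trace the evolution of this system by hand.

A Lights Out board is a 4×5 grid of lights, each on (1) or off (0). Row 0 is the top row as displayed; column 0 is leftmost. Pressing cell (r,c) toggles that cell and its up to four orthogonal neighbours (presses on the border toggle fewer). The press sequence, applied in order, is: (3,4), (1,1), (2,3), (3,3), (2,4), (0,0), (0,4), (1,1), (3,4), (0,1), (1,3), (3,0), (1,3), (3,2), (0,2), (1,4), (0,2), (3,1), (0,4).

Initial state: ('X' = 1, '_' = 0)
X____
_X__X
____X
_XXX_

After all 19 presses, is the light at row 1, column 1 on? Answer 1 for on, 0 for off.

step 0: X____
_X__X
____X
_XXX_
step 1: X____
_X__X
_____
_XX_X
step 2: XX___
X_X_X
_X___
_XX_X
step 3: XX___
X_XXX
_XXXX
_XXXX
step 4: XX___
X_XXX
_XX_X
_X___
step 5: XX___
X_XX_
_XXX_
_X__X
step 6: _____
__XX_
_XXX_
_X__X
step 7: ___XX
__XXX
_XXX_
_X__X
step 8: _X_XX
XX_XX
__XX_
_X__X
step 9: _X_XX
XX_XX
__XXX
_X_X_
step 10: X_XXX
X__XX
__XXX
_X_X_
step 11: X_X_X
X_X__
__X_X
_X_X_
step 12: X_X_X
X_X__
X_X_X
X__X_
step 13: X_XXX
X__XX
X_XXX
X__X_
step 14: X_XXX
X__XX
X__XX
XXX__
step 15: XX__X
X_XXX
X__XX
XXX__
step 16: XX___
X_X__
X__X_
XXX__
step 17: X_XX_
X____
X__X_
XXX__
step 18: X_XX_
X____
XX_X_
_____
step 19: X_X_X
X___X
XX_X_
_____

0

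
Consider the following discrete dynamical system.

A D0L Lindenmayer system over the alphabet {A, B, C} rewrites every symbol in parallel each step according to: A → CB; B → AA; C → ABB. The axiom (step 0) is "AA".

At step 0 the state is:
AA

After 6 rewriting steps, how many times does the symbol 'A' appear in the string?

k=0  AA
k=1  CBCB
k=2  ABBAAABBAA
k=3  CBAAAACBCBCBAAAACBCB
k=4  ABBAACBCBCBCBABBAAABBAAABBAACBCBCBCBABBAAABBAA
k=5  CBAAAACBCBABBAAABBAAABBAAABBAACBAAAACBCBCBAAAACBCBCBAAAACBCBABBAAABBAAABBAAABBAACBAAAACBCBCBAAAACBCB
k=6  ABBAACBCBCBCBABBAAABBAACBAAAACBCBCBAAAACBCBCBAAAACBCBCBAAA…CBCBAAAACBCBABBAACBCBCBCBABBAAABBAAABBAACBCBCBCBABBAAABBAA  (len 218)

86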